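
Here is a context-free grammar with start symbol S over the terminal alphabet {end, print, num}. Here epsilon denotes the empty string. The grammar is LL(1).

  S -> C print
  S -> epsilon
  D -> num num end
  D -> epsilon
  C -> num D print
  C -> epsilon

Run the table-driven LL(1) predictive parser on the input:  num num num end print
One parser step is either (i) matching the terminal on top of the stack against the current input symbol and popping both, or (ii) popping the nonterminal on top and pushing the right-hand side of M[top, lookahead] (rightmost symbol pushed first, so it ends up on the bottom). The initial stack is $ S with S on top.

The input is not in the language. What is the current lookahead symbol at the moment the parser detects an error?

     Stack                      Input                    Action
  1  $ S                        num num num end print $  expand S -> C print
  2  $ print C                  num num num end print $  expand C -> num D print
  3  $ print print D num        num num num end print $  match num
  4  $ print print D            num num end print $      expand D -> num num end
  5  $ print print end num num  num num end print $      match num
  6  $ print print end num      num end print $          match num
  7  $ print print end          end print $              match end
  8  $ print print              print $                  match print
  9  $ print                    $                        error: top is terminal print but lookahead is $

$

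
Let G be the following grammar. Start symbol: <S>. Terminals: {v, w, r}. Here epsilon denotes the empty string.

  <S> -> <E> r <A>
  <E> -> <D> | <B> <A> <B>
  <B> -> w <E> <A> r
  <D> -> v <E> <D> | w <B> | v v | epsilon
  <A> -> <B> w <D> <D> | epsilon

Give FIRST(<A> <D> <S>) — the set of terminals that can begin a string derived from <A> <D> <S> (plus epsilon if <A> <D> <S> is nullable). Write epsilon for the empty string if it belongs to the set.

FIRST(<B>) = {w}
FIRST(<D>) = {epsilon, v, w}
FIRST(<E>) = {epsilon, v, w}  (via <D>, <B> <A> <B>)
FIRST(<A>) = {epsilon, w}  (via <B> w <D> <D>)
FIRST(<S>) = {r, v, w}  (via <E> r <A>)
FIRST(<A> <D> <S>): take FIRST of each symbol in turn, carrying on past any symbol whose FIRST contains epsilon; result {r, v, w}.

{r, v, w}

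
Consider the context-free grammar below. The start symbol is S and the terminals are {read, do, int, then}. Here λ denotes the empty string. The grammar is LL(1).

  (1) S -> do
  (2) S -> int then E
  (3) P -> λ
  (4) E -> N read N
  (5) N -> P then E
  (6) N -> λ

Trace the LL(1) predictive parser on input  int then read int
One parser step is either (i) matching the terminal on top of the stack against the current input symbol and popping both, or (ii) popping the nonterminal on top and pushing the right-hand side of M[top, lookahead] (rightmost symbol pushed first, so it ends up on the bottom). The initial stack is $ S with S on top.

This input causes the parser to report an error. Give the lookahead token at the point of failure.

step 1: stack=$ S  input=int then read int $  — expand S -> int then E
step 2: stack=$ E then int  input=int then read int $  — match int
step 3: stack=$ E then  input=then read int $  — match then
step 4: stack=$ E  input=read int $  — expand E -> N read N
step 5: stack=$ N read N  input=read int $  — expand N -> λ
step 6: stack=$ N read  input=read int $  — match read
step 7: stack=$ N  input=int $  — error: M[N, int] is empty

int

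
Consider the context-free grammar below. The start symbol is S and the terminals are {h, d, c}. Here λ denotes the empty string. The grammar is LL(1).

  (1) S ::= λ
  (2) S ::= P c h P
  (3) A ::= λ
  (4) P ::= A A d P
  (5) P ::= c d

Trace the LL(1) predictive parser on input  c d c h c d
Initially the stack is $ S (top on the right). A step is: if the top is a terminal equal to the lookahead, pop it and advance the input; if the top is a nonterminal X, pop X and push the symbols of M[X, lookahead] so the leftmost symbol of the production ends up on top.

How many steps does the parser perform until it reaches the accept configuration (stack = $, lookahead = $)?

step 1: stack=$ S  input=c d c h c d $  — expand S ::= P c h P
step 2: stack=$ P h c P  input=c d c h c d $  — expand P ::= c d
step 3: stack=$ P h c d c  input=c d c h c d $  — match c
step 4: stack=$ P h c d  input=d c h c d $  — match d
step 5: stack=$ P h c  input=c h c d $  — match c
step 6: stack=$ P h  input=h c d $  — match h
step 7: stack=$ P  input=c d $  — expand P ::= c d
step 8: stack=$ d c  input=c d $  — match c
step 9: stack=$ d  input=d $  — match d
Accept reached after 9 steps.

9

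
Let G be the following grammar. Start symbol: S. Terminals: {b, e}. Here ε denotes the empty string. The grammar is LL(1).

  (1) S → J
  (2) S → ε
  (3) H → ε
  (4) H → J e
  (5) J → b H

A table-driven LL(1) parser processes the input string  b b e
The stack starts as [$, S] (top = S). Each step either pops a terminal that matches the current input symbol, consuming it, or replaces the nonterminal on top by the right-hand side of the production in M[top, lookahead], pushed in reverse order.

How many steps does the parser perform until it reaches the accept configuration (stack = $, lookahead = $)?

     Stack    Input    Action
  1  $ S      b b e $  expand S → J
  2  $ J      b b e $  expand J → b H
  3  $ H b    b b e $  match b
  4  $ H      b e $    expand H → J e
  5  $ e J    b e $    expand J → b H
  6  $ e H b  b e $    match b
  7  $ e H    e $      expand H → ε
  8  $ e      e $      match e
Accept reached after 8 steps.

8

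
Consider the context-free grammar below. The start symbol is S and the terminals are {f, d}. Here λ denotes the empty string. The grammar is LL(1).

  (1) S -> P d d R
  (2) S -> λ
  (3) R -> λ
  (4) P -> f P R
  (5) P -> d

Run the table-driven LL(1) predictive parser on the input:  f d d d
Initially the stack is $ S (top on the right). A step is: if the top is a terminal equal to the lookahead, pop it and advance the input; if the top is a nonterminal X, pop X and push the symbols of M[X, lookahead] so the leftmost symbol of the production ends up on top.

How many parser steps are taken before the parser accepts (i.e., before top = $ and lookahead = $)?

9

     Stack          Input      Action
  1  $ S            f d d d $  expand S -> P d d R
  2  $ R d d P      f d d d $  expand P -> f P R
  3  $ R d d R P f  f d d d $  match f
  4  $ R d d R P    d d d $    expand P -> d
  5  $ R d d R d    d d d $    match d
  6  $ R d d R      d d $      expand R -> λ
  7  $ R d d        d d $      match d
  8  $ R d          d $        match d
  9  $ R            $          expand R -> λ
Accept reached after 9 steps.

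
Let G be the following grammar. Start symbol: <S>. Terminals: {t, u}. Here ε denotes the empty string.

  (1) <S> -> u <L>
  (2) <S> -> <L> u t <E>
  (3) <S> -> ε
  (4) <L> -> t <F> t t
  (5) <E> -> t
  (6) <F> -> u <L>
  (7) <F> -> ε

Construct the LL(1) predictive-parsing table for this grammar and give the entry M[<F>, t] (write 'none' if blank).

<F> -> ε

FIRST(<L>) = {t}
FIRST(<E>) = {t}
FIRST(<F>) = {ε, u}
FIRST(<S>) = {ε, t, u}  (via <L> u t <E>)
FOLLOW(<S>) includes $ since <S> is the start symbol.
FOLLOW(<F>): in <L>->t <F> t t, <F> is followed by t t with FIRST {t}. Thus FOLLOW(<F>) = {t}.
For <F> -> u <L>: FIRST(u <L>) = {u}, so it goes in M[<F>, t] for t ∈ {u}.
For <F> -> ε: FIRST(ε) = {ε}, so it goes in M[<F>, t] for t ∈ {}; since ε ∈ FIRST, also for every t ∈ FOLLOW(<F>) = {t}.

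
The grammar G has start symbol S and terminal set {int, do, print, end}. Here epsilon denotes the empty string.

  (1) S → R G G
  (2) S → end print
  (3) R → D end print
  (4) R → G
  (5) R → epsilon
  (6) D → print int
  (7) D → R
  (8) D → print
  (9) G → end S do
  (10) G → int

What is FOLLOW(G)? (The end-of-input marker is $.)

FIRST(G): from G→end S do we get {end}; from G→int we get {int}. So FIRST(G) = {end, int}.
FIRST(S): from S→R G G we get {end, int, print}; from S→end print we get {end}. So FIRST(S) = {end, int, print}.
FIRST(R): from R→D end print we get {end, int, print}; from R→G we get {end, int}; from R→epsilon we get {epsilon}. So FIRST(R) = {epsilon, end, int, print}.
FIRST(D): from D→print int we get {print}; from D→R we get {epsilon, end, int, print}; from D→print we get {print}. So FIRST(D) = {epsilon, end, int, print}.
FOLLOW(S) includes $ since S is the start symbol.
FOLLOW(S): in G→end S do, S is followed by do with FIRST {do}. Thus FOLLOW(S) = {$, do}.
FOLLOW(D): in R→D end print, D is followed by end print with FIRST {end}. Thus FOLLOW(D) = {end}.
FOLLOW(R): in S→R G G, R is followed by G G with FIRST {end, int}; in D→R, the suffix after R is empty, so FOLLOW(R) ⊇ FOLLOW(D) = {end}. Thus FOLLOW(R) = {end, int}.
FOLLOW(G): in S→R G G (occurrence 1), G is followed by G with FIRST {end, int}; in S→R G G (occurrence 2), the suffix after G is empty, so FOLLOW(G) ⊇ FOLLOW(S) = {$, do}; in R→G, the suffix after G is empty, so FOLLOW(G) ⊇ FOLLOW(R) = {end, int}. Thus FOLLOW(G) = {$, do, end, int}.

{$, do, end, int}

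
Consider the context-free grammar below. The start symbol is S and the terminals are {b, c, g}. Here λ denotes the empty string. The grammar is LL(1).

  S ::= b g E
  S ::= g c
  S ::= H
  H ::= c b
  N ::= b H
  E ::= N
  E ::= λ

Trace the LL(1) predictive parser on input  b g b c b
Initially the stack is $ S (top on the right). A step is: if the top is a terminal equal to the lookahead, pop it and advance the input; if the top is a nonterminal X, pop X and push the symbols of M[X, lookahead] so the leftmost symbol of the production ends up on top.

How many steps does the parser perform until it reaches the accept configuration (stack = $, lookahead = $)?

9

step 1: stack=$ S  input=b g b c b $  — expand S ::= b g E
step 2: stack=$ E g b  input=b g b c b $  — match b
step 3: stack=$ E g  input=g b c b $  — match g
step 4: stack=$ E  input=b c b $  — expand E ::= N
step 5: stack=$ N  input=b c b $  — expand N ::= b H
step 6: stack=$ H b  input=b c b $  — match b
step 7: stack=$ H  input=c b $  — expand H ::= c b
step 8: stack=$ b c  input=c b $  — match c
step 9: stack=$ b  input=b $  — match b
Accept reached after 9 steps.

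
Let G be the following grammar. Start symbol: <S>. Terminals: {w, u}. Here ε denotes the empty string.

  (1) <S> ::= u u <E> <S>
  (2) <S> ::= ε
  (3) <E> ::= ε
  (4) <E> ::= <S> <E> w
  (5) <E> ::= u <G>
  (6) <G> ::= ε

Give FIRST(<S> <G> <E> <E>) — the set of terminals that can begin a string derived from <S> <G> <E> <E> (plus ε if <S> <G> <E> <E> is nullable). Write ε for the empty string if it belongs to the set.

FIRST(<S>) = {ε, u}
FIRST(<G>) = {ε}
FIRST(<E>) = {ε, u, w}  (via <S> <E> w)
FIRST(<S> <G> <E> <E>): take FIRST of each symbol in turn, carrying on past any symbol whose FIRST contains ε; result {ε, u, w}.

{ε, u, w}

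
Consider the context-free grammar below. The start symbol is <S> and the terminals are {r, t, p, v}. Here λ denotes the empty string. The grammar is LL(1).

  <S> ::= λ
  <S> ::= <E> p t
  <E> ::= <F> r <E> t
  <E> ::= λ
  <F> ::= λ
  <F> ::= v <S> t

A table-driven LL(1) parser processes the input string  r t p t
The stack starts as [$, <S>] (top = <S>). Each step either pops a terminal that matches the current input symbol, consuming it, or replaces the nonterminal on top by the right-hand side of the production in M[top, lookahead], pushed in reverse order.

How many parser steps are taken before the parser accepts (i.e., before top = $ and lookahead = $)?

8

step 1: stack=$ <S>  input=r t p t $  — expand <S> ::= <E> p t
step 2: stack=$ t p <E>  input=r t p t $  — expand <E> ::= <F> r <E> t
step 3: stack=$ t p t <E> r <F>  input=r t p t $  — expand <F> ::= λ
step 4: stack=$ t p t <E> r  input=r t p t $  — match r
step 5: stack=$ t p t <E>  input=t p t $  — expand <E> ::= λ
step 6: stack=$ t p t  input=t p t $  — match t
step 7: stack=$ t p  input=p t $  — match p
step 8: stack=$ t  input=t $  — match t
Accept reached after 8 steps.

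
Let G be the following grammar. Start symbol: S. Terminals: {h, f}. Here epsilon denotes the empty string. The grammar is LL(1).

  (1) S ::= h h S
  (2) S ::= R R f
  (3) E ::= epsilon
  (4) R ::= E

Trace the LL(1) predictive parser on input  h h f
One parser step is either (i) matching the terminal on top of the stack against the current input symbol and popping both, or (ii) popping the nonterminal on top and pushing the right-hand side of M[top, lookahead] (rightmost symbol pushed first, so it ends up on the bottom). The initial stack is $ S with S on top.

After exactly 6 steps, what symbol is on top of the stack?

     Stack    Input    Action
  1  $ S      h h f $  expand S ::= h h S
  2  $ S h h  h h f $  match h
  3  $ S h    h f $    match h
  4  $ S      f $      expand S ::= R R f
  5  $ f R R  f $      expand R ::= E
  6  $ f R E  f $      expand E ::= epsilon
Stack after step 6: $ f R (top = R).

R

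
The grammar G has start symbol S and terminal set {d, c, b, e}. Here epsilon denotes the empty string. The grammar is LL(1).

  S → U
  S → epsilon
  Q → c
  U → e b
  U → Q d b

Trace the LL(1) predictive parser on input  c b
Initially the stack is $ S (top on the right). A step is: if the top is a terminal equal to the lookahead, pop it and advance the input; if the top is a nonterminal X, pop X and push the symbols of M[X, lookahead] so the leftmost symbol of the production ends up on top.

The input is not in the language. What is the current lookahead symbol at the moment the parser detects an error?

b

     Stack    Input  Action
  1  $ S      c b $  expand S → U
  2  $ U      c b $  expand U → Q d b
  3  $ b d Q  c b $  expand Q → c
  4  $ b d c  c b $  match c
  5  $ b d    b $    error: top is terminal d but lookahead is b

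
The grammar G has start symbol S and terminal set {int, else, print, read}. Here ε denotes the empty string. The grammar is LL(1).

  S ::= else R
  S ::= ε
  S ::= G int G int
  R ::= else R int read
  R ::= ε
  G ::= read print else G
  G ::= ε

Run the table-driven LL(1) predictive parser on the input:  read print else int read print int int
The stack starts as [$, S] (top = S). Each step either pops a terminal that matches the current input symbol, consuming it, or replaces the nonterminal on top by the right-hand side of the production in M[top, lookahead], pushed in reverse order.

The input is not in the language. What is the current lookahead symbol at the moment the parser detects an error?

step 1: stack=$ S  input=read print else int read print int int $  — expand S ::= G int G int
step 2: stack=$ int G int G  input=read print else int read print int int $  — expand G ::= read print else G
step 3: stack=$ int G int G else print read  input=read print else int read print int int $  — match read
step 4: stack=$ int G int G else print  input=print else int read print int int $  — match print
step 5: stack=$ int G int G else  input=else int read print int int $  — match else
step 6: stack=$ int G int G  input=int read print int int $  — expand G ::= ε
step 7: stack=$ int G int  input=int read print int int $  — match int
step 8: stack=$ int G  input=read print int int $  — expand G ::= read print else G
step 9: stack=$ int G else print read  input=read print int int $  — match read
step 10: stack=$ int G else print  input=print int int $  — match print
step 11: stack=$ int G else  input=int int $  — error: top is terminal else but lookahead is int

int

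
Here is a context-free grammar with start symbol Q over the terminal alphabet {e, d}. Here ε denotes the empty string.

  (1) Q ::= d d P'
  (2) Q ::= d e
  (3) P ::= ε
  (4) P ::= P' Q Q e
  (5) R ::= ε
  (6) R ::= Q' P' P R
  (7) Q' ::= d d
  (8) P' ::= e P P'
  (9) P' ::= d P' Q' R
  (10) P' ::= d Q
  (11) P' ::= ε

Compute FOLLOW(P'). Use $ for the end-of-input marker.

FIRST(Q): from Q::=d d P' we get {d}; from Q::=d e we get {d}. So FIRST(Q) = {d}.
FIRST(Q'): from Q'::=d d we get {d}. So FIRST(Q') = {d}.
FIRST(P'): from P'::=e P P' we get {e}; from P'::=d P' Q' R we get {d}; from P'::=d Q we get {d}; from P'::=ε we get {ε}. So FIRST(P') = {ε, d, e}.
FIRST(P): from P::=ε we get {ε}; from P::=P' Q Q e we get {d, e}. So FIRST(P) = {ε, d, e}.
FIRST(R): from R::=ε we get {ε}; from R::=Q' P' P R we get {d}. So FIRST(R) = {ε, d}.
FOLLOW(Q) includes $ since Q is the start symbol.
FOLLOW(Q): in P::=P' Q Q e (occurrence 1), Q is followed by Q e with FIRST {d}; in P::=P' Q Q e (occurrence 2), Q is followed by e with FIRST {e}; in P'::=d Q, the suffix after Q is empty, so FOLLOW(Q) ⊇ FOLLOW(P') = {$, d, e}. Thus FOLLOW(Q) = {$, d, e}.
FOLLOW(P): in R::=Q' P' P R, P is followed by R with FIRST {ε, d}; in R::=Q' P' P R, the suffix after P is nullable, so FOLLOW(P) ⊇ FOLLOW(R) = {$, d, e}; in P'::=e P P', P is followed by P' with FIRST {ε, d, e}; in P'::=e P P', the suffix after P is nullable, so FOLLOW(P) ⊇ FOLLOW(P') = {$, d, e}. Thus FOLLOW(P) = {$, d, e}.
FOLLOW(R): in R::=Q' P' P R, the suffix after R is empty (adds nothing new); in P'::=d P' Q' R, the suffix after R is empty, so FOLLOW(R) ⊇ FOLLOW(P') = {$, d, e}. Thus FOLLOW(R) = {$, d, e}.
FOLLOW(P'): in Q::=d d P', the suffix after P' is empty, so FOLLOW(P') ⊇ FOLLOW(Q) = {$, d, e}; in P::=P' Q Q e, P' is followed by Q Q e with FIRST {d}; in R::=Q' P' P R, P' is followed by P R with FIRST {ε, d, e}; in R::=Q' P' P R, the suffix after P' is nullable, so FOLLOW(P') ⊇ FOLLOW(R) = {$, d, e}; in P'::=e P P', the suffix after P' is empty (adds nothing new); in P'::=d P' Q' R, P' is followed by Q' R with FIRST {d}. Thus FOLLOW(P') = {$, d, e}.
FOLLOW(Q'): in R::=Q' P' P R, Q' is followed by P' P R with FIRST {ε, d, e}; in R::=Q' P' P R, the suffix after Q' is nullable, so FOLLOW(Q') ⊇ FOLLOW(R) = {$, d, e}; in P'::=d P' Q' R, Q' is followed by R with FIRST {ε, d}; in P'::=d P' Q' R, the suffix after Q' is nullable, so FOLLOW(Q') ⊇ FOLLOW(P') = {$, d, e}. Thus FOLLOW(Q') = {$, d, e}.

{$, d, e}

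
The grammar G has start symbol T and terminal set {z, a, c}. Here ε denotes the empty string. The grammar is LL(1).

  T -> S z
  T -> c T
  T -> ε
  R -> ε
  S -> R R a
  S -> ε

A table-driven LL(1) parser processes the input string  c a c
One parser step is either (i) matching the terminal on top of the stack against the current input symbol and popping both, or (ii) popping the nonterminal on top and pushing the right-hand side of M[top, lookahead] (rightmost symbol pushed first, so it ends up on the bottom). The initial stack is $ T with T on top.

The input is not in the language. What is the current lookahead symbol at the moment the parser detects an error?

     Stack      Input    Action
  1  $ T        c a c $  expand T -> c T
  2  $ T c      c a c $  match c
  3  $ T        a c $    expand T -> S z
  4  $ z S      a c $    expand S -> R R a
  5  $ z a R R  a c $    expand R -> ε
  6  $ z a R    a c $    expand R -> ε
  7  $ z a      a c $    match a
  8  $ z        c $      error: top is terminal z but lookahead is c

c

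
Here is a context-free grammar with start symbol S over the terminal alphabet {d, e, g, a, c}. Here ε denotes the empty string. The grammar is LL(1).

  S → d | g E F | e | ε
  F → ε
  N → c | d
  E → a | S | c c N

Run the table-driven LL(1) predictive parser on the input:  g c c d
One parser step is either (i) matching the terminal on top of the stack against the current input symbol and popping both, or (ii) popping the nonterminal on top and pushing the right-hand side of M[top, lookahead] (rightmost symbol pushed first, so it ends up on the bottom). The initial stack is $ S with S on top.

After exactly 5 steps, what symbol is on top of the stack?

step 1: stack=$ S  input=g c c d $  — expand S → g E F
step 2: stack=$ F E g  input=g c c d $  — match g
step 3: stack=$ F E  input=c c d $  — expand E → c c N
step 4: stack=$ F N c c  input=c c d $  — match c
step 5: stack=$ F N c  input=c d $  — match c
Stack after step 5: $ F N (top = N).

N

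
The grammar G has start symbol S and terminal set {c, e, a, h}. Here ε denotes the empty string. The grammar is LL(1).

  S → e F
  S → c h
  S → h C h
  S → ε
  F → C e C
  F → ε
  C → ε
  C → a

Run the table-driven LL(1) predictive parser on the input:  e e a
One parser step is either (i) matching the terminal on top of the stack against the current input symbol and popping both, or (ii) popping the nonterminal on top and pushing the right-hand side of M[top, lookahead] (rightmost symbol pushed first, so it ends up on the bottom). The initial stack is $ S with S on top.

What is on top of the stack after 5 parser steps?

C

     Stack    Input    Action
  1  $ S      e e a $  expand S → e F
  2  $ F e    e e a $  match e
  3  $ F      e a $    expand F → C e C
  4  $ C e C  e a $    expand C → ε
  5  $ C e    e a $    match e
Stack after step 5: $ C (top = C).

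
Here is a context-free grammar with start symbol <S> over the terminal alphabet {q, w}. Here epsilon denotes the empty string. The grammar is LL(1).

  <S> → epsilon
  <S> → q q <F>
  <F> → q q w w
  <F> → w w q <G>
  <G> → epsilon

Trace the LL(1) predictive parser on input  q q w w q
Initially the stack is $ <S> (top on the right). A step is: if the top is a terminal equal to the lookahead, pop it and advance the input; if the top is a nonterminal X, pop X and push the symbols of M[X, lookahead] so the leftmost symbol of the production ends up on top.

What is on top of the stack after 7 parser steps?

<G>

step 1: stack=$ <S>  input=q q w w q $  — expand <S> → q q <F>
step 2: stack=$ <F> q q  input=q q w w q $  — match q
step 3: stack=$ <F> q  input=q w w q $  — match q
step 4: stack=$ <F>  input=w w q $  — expand <F> → w w q <G>
step 5: stack=$ <G> q w w  input=w w q $  — match w
step 6: stack=$ <G> q w  input=w q $  — match w
step 7: stack=$ <G> q  input=q $  — match q
Stack after step 7: $ <G> (top = <G>).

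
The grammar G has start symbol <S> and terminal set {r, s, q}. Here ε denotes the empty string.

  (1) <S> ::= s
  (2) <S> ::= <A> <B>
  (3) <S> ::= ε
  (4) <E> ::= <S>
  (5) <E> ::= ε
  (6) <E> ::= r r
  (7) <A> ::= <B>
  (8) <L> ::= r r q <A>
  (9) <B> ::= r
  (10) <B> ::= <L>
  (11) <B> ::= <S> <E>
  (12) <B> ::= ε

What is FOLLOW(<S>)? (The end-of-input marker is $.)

FIRST(<L>) = {r}
FIRST(<S>) = {ε, r, s}  (via <A> <B>)
FIRST(<E>) = {ε, r, s}  (via <S>)
FIRST(<B>) = {ε, r, s}  (via <L>, <S> <E>)
FIRST(<A>) = {ε, r, s}  (via <B>)
FOLLOW(<S>) includes $ since <S> is the start symbol.
FOLLOW(<S>): in <E>::=<S>, the suffix after <S> is empty, so FOLLOW(<S>) ⊇ FOLLOW(<E>) = {$, r, s}; in <B>::=<S> <E>, <S> is followed by <E> with FIRST {ε, r, s}; in <B>::=<S> <E>, the suffix after <S> is nullable, so FOLLOW(<S>) ⊇ FOLLOW(<B>) = {$, r, s}. Thus FOLLOW(<S>) = {$, r, s}.
FOLLOW(<E>): in <B>::=<S> <E>, the suffix after <E> is empty, so FOLLOW(<E>) ⊇ FOLLOW(<B>) = {$, r, s}. Thus FOLLOW(<E>) = {$, r, s}.
FOLLOW(<A>): in <S>::=<A> <B>, <A> is followed by <B> with FIRST {ε, r, s}; in <S>::=<A> <B>, the suffix after <A> is nullable, so FOLLOW(<A>) ⊇ FOLLOW(<S>) = {$, r, s}; in <L>::=r r q <A>, the suffix after <A> is empty, so FOLLOW(<A>) ⊇ FOLLOW(<L>) = {$, r, s}. Thus FOLLOW(<A>) = {$, r, s}.
FOLLOW(<B>): in <S>::=<A> <B>, the suffix after <B> is empty, so FOLLOW(<B>) ⊇ FOLLOW(<S>) = {$, r, s}; in <A>::=<B>, the suffix after <B> is empty, so FOLLOW(<B>) ⊇ FOLLOW(<A>) = {$, r, s}. Thus FOLLOW(<B>) = {$, r, s}.
FOLLOW(<L>): in <B>::=<L>, the suffix after <L> is empty, so FOLLOW(<L>) ⊇ FOLLOW(<B>) = {$, r, s}. Thus FOLLOW(<L>) = {$, r, s}.

{$, r, s}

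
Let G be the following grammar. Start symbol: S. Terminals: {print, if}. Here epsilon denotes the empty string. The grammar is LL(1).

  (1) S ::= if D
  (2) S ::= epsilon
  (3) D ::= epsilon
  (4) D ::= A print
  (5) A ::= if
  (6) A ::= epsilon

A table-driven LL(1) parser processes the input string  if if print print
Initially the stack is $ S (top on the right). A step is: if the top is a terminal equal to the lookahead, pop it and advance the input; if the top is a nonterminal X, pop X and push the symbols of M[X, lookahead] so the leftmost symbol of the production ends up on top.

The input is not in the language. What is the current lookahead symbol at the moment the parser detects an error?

print

step 1: stack=$ S  input=if if print print $  — expand S ::= if D
step 2: stack=$ D if  input=if if print print $  — match if
step 3: stack=$ D  input=if print print $  — expand D ::= A print
step 4: stack=$ print A  input=if print print $  — expand A ::= if
step 5: stack=$ print if  input=if print print $  — match if
step 6: stack=$ print  input=print print $  — match print
step 7: stack=$  input=print $  — error: stack empty but input remains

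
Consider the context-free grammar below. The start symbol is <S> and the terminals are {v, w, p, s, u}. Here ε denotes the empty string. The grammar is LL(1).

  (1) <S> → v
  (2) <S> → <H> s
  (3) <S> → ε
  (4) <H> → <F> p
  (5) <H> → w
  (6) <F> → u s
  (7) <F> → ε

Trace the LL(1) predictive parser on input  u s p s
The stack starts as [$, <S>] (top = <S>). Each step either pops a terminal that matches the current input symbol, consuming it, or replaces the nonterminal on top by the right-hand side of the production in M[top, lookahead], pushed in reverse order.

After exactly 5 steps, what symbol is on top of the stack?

step 1: stack=$ <S>  input=u s p s $  — expand <S> → <H> s
step 2: stack=$ s <H>  input=u s p s $  — expand <H> → <F> p
step 3: stack=$ s p <F>  input=u s p s $  — expand <F> → u s
step 4: stack=$ s p s u  input=u s p s $  — match u
step 5: stack=$ s p s  input=s p s $  — match s
Stack after step 5: $ s p (top = p).

p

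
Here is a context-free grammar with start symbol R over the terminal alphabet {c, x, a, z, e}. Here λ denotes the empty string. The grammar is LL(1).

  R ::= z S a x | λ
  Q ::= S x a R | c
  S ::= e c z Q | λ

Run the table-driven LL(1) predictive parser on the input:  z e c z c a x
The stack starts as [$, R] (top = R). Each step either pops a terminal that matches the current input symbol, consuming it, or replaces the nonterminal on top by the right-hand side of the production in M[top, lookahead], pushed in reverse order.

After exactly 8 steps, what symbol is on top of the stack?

     Stack          Input            Action
  1  $ R            z e c z c a x $  expand R ::= z S a x
  2  $ x a S z      z e c z c a x $  match z
  3  $ x a S        e c z c a x $    expand S ::= e c z Q
  4  $ x a Q z c e  e c z c a x $    match e
  5  $ x a Q z c    c z c a x $      match c
  6  $ x a Q z      z c a x $        match z
  7  $ x a Q        c a x $          expand Q ::= c
  8  $ x a c        c a x $          match c
Stack after step 8: $ x a (top = a).

a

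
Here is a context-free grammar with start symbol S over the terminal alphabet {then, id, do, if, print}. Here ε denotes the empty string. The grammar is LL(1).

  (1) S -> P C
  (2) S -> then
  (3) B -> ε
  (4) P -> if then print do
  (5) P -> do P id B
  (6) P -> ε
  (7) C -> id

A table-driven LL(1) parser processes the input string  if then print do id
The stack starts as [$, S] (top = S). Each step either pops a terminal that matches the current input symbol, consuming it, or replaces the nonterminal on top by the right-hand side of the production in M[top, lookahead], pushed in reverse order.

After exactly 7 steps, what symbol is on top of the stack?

step 1: stack=$ S  input=if then print do id $  — expand S -> P C
step 2: stack=$ C P  input=if then print do id $  — expand P -> if then print do
step 3: stack=$ C do print then if  input=if then print do id $  — match if
step 4: stack=$ C do print then  input=then print do id $  — match then
step 5: stack=$ C do print  input=print do id $  — match print
step 6: stack=$ C do  input=do id $  — match do
step 7: stack=$ C  input=id $  — expand C -> id
Stack after step 7: $ id (top = id).

id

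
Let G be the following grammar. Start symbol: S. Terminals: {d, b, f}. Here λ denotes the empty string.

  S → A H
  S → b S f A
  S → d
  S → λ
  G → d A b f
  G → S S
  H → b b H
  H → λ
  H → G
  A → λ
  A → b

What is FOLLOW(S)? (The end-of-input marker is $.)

FIRST(A) = {λ, b}
FIRST(S) = {λ, b, d}  (via A H)
FIRST(G) = {λ, b, d}  (via S S)
FIRST(H) = {λ, b, d}  (via G)
FOLLOW(S) includes $ since S is the start symbol.
FOLLOW(S): in S→b S f A, S is followed by f A with FIRST {f}; in G→S S (occurrence 1), S is followed by S with FIRST {λ, b, d}; in G→S S (occurrence 1), the suffix after S is nullable, so FOLLOW(S) ⊇ FOLLOW(G) = {$, b, d, f}; in G→S S (occurrence 2), the suffix after S is empty, so FOLLOW(S) ⊇ FOLLOW(G) = {$, b, d, f}. Thus FOLLOW(S) = {$, b, d, f}.
FOLLOW(H): in S→A H, the suffix after H is empty, so FOLLOW(H) ⊇ FOLLOW(S) = {$, b, d, f}; in H→b b H, the suffix after H is empty (adds nothing new). Thus FOLLOW(H) = {$, b, d, f}.
FOLLOW(G): in H→G, the suffix after G is empty, so FOLLOW(G) ⊇ FOLLOW(H) = {$, b, d, f}. Thus FOLLOW(G) = {$, b, d, f}.
FOLLOW(A): in S→A H, A is followed by H with FIRST {λ, b, d}; in S→A H, the suffix after A is nullable, so FOLLOW(A) ⊇ FOLLOW(S) = {$, b, d, f}; in S→b S f A, the suffix after A is empty, so FOLLOW(A) ⊇ FOLLOW(S) = {$, b, d, f}; in G→d A b f, A is followed by b f with FIRST {b}. Thus FOLLOW(A) = {$, b, d, f}.

{$, b, d, f}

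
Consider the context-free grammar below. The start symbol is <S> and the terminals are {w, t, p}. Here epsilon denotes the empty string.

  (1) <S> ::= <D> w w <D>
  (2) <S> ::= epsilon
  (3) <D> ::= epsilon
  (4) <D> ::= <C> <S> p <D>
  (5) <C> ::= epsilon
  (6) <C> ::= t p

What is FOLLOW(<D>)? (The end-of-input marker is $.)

{$, p, w}

FIRST(<C>) = {epsilon, t}
FIRST(<S>) = {epsilon, p, t, w}  (via <D> w w <D>)
FIRST(<D>) = {epsilon, p, t, w}  (via <C> <S> p <D>)
FOLLOW(<S>) includes $ since <S> is the start symbol.
FOLLOW(<S>): in <D>::=<C> <S> p <D>, <S> is followed by p <D> with FIRST {p}. Thus FOLLOW(<S>) = {$, p}.
FOLLOW(<D>): in <S>::=<D> w w <D> (occurrence 1), <D> is followed by w w <D> with FIRST {w}; in <S>::=<D> w w <D> (occurrence 2), the suffix after <D> is empty, so FOLLOW(<D>) ⊇ FOLLOW(<S>) = {$, p}; in <D>::=<C> <S> p <D>, the suffix after <D> is empty (adds nothing new). Thus FOLLOW(<D>) = {$, p, w}.
FOLLOW(<C>): in <D>::=<C> <S> p <D>, <C> is followed by <S> p <D> with FIRST {p, t, w}. Thus FOLLOW(<C>) = {p, t, w}.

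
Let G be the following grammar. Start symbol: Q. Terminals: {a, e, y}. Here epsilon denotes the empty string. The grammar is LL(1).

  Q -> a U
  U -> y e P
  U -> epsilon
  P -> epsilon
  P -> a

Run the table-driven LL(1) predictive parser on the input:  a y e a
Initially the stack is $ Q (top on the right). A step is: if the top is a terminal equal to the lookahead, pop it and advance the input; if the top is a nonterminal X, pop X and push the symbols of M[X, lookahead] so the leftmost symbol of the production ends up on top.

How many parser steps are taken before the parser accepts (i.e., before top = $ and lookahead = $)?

     Stack    Input      Action
  1  $ Q      a y e a $  expand Q -> a U
  2  $ U a    a y e a $  match a
  3  $ U      y e a $    expand U -> y e P
  4  $ P e y  y e a $    match y
  5  $ P e    e a $      match e
  6  $ P      a $        expand P -> a
  7  $ a      a $        match a
Accept reached after 7 steps.

7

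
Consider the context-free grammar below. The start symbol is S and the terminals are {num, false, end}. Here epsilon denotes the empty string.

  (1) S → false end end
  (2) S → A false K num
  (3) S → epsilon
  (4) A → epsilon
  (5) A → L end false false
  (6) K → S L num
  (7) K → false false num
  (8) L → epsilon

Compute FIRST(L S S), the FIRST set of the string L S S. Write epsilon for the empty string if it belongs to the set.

FIRST(L): from L→epsilon we get {epsilon}. So FIRST(L) = {epsilon}.
FIRST(A): from A→epsilon we get {epsilon}; from A→L end false false we get {end}. So FIRST(A) = {epsilon, end}.
FIRST(S): from S→false end end we get {false}; from S→A false K num we get {end, false}; from S→epsilon we get {epsilon}. So FIRST(S) = {epsilon, end, false}.
FIRST(K): from K→S L num we get {end, false, num}; from K→false false num we get {false}. So FIRST(K) = {end, false, num}.
FIRST(L S S): take FIRST of each symbol in turn, carrying on past any symbol whose FIRST contains epsilon; result {epsilon, end, false}.

{epsilon, end, false}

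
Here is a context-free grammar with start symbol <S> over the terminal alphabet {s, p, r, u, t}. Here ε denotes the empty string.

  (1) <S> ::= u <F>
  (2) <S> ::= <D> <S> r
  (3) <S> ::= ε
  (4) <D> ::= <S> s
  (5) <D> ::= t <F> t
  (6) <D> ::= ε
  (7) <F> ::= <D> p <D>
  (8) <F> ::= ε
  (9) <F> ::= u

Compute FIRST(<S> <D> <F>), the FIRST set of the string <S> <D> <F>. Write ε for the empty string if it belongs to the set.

{ε, p, r, s, t, u}

FIRST(<S>) = {ε, r, s, t, u}  (via <D> <S> r)
FIRST(<D>) = {ε, r, s, t, u}  (via <S> s)
FIRST(<F>) = {ε, p, r, s, t, u}  (via <D> p <D>)
FIRST(<S> <D> <F>): take FIRST of each symbol in turn, carrying on past any symbol whose FIRST contains ε; result {ε, p, r, s, t, u}.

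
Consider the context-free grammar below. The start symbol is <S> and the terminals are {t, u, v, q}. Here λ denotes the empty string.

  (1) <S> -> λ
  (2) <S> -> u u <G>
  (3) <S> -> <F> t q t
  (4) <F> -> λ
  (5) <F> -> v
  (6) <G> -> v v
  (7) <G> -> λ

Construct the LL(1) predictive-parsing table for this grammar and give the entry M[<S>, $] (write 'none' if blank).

<S> -> λ

FIRST(<F>): from <F>->λ we get {λ}; from <F>->v we get {v}. So FIRST(<F>) = {λ, v}.
FIRST(<G>): from <G>->v v we get {v}; from <G>->λ we get {λ}. So FIRST(<G>) = {λ, v}.
FIRST(<S>): from <S>->λ we get {λ}; from <S>->u u <G> we get {u}; from <S>-><F> t q t we get {t, v}. So FIRST(<S>) = {λ, t, u, v}.
FOLLOW(<S>) includes $ since <S> is the start symbol.
FOLLOW(<S>): <S> appears on no right-hand side. Thus FOLLOW(<S>) = {$}.
For <S> -> λ: FIRST(λ) = {λ}, so it goes in M[<S>, t] for t ∈ {}; since λ ∈ FIRST, also for every t ∈ FOLLOW(<S>) = {$}.
For <S> -> u u <G>: FIRST(u u <G>) = {u}, so it goes in M[<S>, t] for t ∈ {u}.
For <S> -> <F> t q t: FIRST(<F> t q t) = {t, v}, so it goes in M[<S>, t] for t ∈ {t, v}.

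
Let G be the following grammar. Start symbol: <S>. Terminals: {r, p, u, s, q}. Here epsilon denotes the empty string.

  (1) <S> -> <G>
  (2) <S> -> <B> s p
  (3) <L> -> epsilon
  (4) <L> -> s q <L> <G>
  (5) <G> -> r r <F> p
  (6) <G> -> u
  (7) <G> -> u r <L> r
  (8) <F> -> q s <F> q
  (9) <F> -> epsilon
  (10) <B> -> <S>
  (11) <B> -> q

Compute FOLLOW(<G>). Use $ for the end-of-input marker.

{$, r, s, u}

FIRST(<L>): from <L>->epsilon we get {epsilon}; from <L>->s q <L> <G> we get {s}. So FIRST(<L>) = {epsilon, s}.
FIRST(<G>): from <G>->r r <F> p we get {r}; from <G>->u we get {u}; from <G>->u r <L> r we get {u}. So FIRST(<G>) = {r, u}.
FIRST(<F>): from <F>->q s <F> q we get {q}; from <F>->epsilon we get {epsilon}. So FIRST(<F>) = {epsilon, q}.
FIRST(<S>): from <S>-><G> we get {r, u}; from <S>-><B> s p we get {q, r, u}. So FIRST(<S>) = {q, r, u}.
FIRST(<B>): from <B>-><S> we get {q, r, u}; from <B>->q we get {q}. So FIRST(<B>) = {q, r, u}.
FOLLOW(<S>) includes $ since <S> is the start symbol.
FOLLOW(<L>): in <L>->s q <L> <G>, <L> is followed by <G> with FIRST {r, u}; in <G>->u r <L> r, <L> is followed by r with FIRST {r}. Thus FOLLOW(<L>) = {r, u}.
FOLLOW(<F>): in <G>->r r <F> p, <F> is followed by p with FIRST {p}; in <F>->q s <F> q, <F> is followed by q with FIRST {q}. Thus FOLLOW(<F>) = {p, q}.
FOLLOW(<B>): in <S>-><B> s p, <B> is followed by s p with FIRST {s}. Thus FOLLOW(<B>) = {s}.
FOLLOW(<S>): in <B>-><S>, the suffix after <S> is empty, so FOLLOW(<S>) ⊇ FOLLOW(<B>) = {s}. Thus FOLLOW(<S>) = {$, s}.
FOLLOW(<G>): in <S>-><G>, the suffix after <G> is empty, so FOLLOW(<G>) ⊇ FOLLOW(<S>) = {$, s}; in <L>->s q <L> <G>, the suffix after <G> is empty, so FOLLOW(<G>) ⊇ FOLLOW(<L>) = {r, u}. Thus FOLLOW(<G>) = {$, r, s, u}.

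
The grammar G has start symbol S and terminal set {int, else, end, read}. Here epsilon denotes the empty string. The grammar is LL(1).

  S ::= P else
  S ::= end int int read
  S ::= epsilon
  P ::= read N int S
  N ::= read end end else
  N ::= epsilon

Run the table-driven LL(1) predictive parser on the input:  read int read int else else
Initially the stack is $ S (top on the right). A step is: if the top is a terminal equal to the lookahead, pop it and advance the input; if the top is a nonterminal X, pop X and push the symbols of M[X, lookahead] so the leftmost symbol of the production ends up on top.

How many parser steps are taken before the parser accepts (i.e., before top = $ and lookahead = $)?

      Stack                     Input                          Action
   1  $ S                       read int read int else else $  expand S ::= P else
   2  $ else P                  read int read int else else $  expand P ::= read N int S
   3  $ else S int N read       read int read int else else $  match read
   4  $ else S int N            int read int else else $       expand N ::= epsilon
   5  $ else S int              int read int else else $       match int
   6  $ else S                  read int else else $           expand S ::= P else
   7  $ else else P             read int else else $           expand P ::= read N int S
   8  $ else else S int N read  read int else else $           match read
   9  $ else else S int N       int else else $                expand N ::= epsilon
  10  $ else else S int         int else else $                match int
  11  $ else else S             else else $                    expand S ::= epsilon
  12  $ else else               else else $                    match else
  13  $ else                    else $                         match else
Accept reached after 13 steps.

13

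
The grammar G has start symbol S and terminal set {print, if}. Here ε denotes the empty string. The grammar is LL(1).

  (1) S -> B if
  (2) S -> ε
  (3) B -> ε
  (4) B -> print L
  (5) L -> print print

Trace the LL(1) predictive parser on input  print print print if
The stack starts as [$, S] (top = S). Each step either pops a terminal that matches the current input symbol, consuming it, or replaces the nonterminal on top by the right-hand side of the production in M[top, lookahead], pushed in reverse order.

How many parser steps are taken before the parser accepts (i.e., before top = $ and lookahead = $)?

7

     Stack             Input                   Action
  1  $ S               print print print if $  expand S -> B if
  2  $ if B            print print print if $  expand B -> print L
  3  $ if L print      print print print if $  match print
  4  $ if L            print print if $        expand L -> print print
  5  $ if print print  print print if $        match print
  6  $ if print        print if $              match print
  7  $ if              if $                    match if
Accept reached after 7 steps.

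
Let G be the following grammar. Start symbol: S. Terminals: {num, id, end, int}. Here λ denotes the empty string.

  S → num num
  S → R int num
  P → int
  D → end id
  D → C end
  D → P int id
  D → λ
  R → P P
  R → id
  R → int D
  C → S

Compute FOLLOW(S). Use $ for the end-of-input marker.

{$, end}

FIRST(P): from P→int we get {int}. So FIRST(P) = {int}.
FIRST(R): from R→P P we get {int}; from R→id we get {id}; from R→int D we get {int}. So FIRST(R) = {id, int}.
FIRST(S): from S→num num we get {num}; from S→R int num we get {id, int}. So FIRST(S) = {id, int, num}.
FIRST(C): from C→S we get {id, int, num}. So FIRST(C) = {id, int, num}.
FIRST(D): from D→end id we get {end}; from D→C end we get {id, int, num}; from D→P int id we get {int}; from D→λ we get {λ}. So FIRST(D) = {λ, end, id, int, num}.
FOLLOW(S) includes $ since S is the start symbol.
FOLLOW(R): in S→R int num, R is followed by int num with FIRST {int}. Thus FOLLOW(R) = {int}.
FOLLOW(P): in D→P int id, P is followed by int id with FIRST {int}; in R→P P (occurrence 1), P is followed by P with FIRST {int}; in R→P P (occurrence 2), the suffix after P is empty, so FOLLOW(P) ⊇ FOLLOW(R) = {int}. Thus FOLLOW(P) = {int}.
FOLLOW(D): in R→int D, the suffix after D is empty, so FOLLOW(D) ⊇ FOLLOW(R) = {int}. Thus FOLLOW(D) = {int}.
FOLLOW(C): in D→C end, C is followed by end with FIRST {end}. Thus FOLLOW(C) = {end}.
FOLLOW(S): in C→S, the suffix after S is empty, so FOLLOW(S) ⊇ FOLLOW(C) = {end}. Thus FOLLOW(S) = {$, end}.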